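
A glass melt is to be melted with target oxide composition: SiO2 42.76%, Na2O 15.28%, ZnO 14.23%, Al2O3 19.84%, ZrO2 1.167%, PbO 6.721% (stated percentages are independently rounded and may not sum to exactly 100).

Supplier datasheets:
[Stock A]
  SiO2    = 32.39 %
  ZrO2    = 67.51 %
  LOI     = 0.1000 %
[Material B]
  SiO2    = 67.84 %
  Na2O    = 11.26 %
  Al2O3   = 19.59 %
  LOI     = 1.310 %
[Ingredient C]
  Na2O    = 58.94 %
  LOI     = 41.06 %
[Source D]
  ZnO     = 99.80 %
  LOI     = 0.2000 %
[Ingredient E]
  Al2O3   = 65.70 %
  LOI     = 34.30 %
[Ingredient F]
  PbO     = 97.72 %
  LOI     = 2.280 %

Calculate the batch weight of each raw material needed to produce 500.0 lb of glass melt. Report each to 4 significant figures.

Batch per 500.0 lb glass melt:
  Stock A: 8.643 lb
  Material B: 311.0 lb
  Ingredient C: 70.20 lb
  Source D: 71.29 lb
  Ingredient E: 58.25 lb
  Ingredient F: 34.39 lb
Total batch = 553.8 lb; LOI loss = 53.81 lb; yield = 90.28%

Full precision is kept from start to finish. Mid-chain values are printed rounded to 4 significant figures when written out. A single rounding completes each reported value; all derived quantities are re-derived starting from the weights at 500.0 lb of glass in full float precision (totals, six oxide percentages, glass mass, the yield, ignition loss) precisely as stated by the problem or answer text.
Target oxide masses per 500.0 lb glass melt:
  SiO2: 42.76% × 500.0 = 213.8 lb
  Na2O: 15.28% × 500.0 = 76.40 lb
  ZnO: 14.23% × 500.0 = 71.15 lb
  Al2O3: 19.84% × 500.0 = 99.20 lb
  ZrO2: 1.167% × 500.0 = 5.835 lb
  PbO: 6.721% × 500.0 = 33.60 lb
Sums-versus-targets review from the weights as reported, at the basis given (summed amounts equal target values inside rounding margins):
  SiO2: 8.643·0.3239 + 311.0·0.6784 = 213.8 lb (target 213.8 lb)
  Na2O: 311.0·0.1126 + 70.20·0.5894 = 76.39 lb (target 76.40 lb)
  ZnO: 71.29·0.9980 = 71.15 lb (target 71.15 lb)
  Al2O3: 311.0·0.1959 + 58.25·0.6570 = 99.20 lb (target 99.20 lb)
  ZrO2: 8.643·0.6751 = 5.835 lb (target 5.835 lb)
  PbO: 34.39·0.9772 = 33.61 lb (target 33.60 lb)
Glass-mass closure: Σ batch − LOI loss = 500.0 lb (per-oxide target masses sum to 500.0 lb; against the stated basis, 500.0 lb — differing by rounding only).
Whole-batch sum: Σ batch = 553.8 lb; ignition loss, Σ(batch × LOI) = 53.81 lb; as yield: glass ÷ batch → 90.28%.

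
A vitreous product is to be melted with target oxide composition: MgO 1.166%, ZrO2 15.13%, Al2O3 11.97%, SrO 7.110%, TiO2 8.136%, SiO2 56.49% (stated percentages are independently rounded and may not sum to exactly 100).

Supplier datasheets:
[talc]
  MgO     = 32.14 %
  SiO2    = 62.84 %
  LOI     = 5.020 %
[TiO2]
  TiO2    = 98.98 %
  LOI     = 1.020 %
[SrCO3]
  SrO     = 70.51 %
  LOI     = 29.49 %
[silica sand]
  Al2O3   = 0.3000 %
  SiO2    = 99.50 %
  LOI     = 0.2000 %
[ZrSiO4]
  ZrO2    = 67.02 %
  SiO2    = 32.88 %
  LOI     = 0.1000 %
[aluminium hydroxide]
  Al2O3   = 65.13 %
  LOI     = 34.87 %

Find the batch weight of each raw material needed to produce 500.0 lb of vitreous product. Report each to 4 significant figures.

Intermediates appear rounded to 4 significant figures between the steps. The whole derivation holds full precision in every operation; a single rounding completes each reported number; all derived quantities, which include ignition loss, the totals, yield, the six compositions, net glass mass, are re-derived at exact precision, as written in problem or answer, from the weighed amounts for 500.0 lb of glass.
The oxide mass targets at 500.0 lb vitreous product:
  MgO: 1.166% × 500.0 = 5.830 lb
  ZrO2: 15.13% × 500.0 = 75.65 lb
  Al2O3: 11.97% × 500.0 = 59.85 lb
  SrO: 7.110% × 500.0 = 35.55 lb
  TiO2: 8.136% × 500.0 = 40.68 lb
  SiO2: 56.49% × 500.0 = 282.4 lb
Balance tally, oxide-wise, on the weights just shown, on the stated basis (every target is met by its sum inside rounding margins):
  MgO: 18.14·0.3214 = 5.830 lb (target 5.830 lb)
  ZrO2: 112.9·0.6702 = 75.67 lb (target 75.65 lb)
  Al2O3: 235.1·0.003000 + 90.81·0.6513 = 59.85 lb (target 59.85 lb)
  SrO: 50.42·0.7051 = 35.55 lb (target 35.55 lb)
  TiO2: 41.10·0.9898 = 40.68 lb (target 40.68 lb)
  SiO2: 18.14·0.6284 + 235.1·0.9950 + 112.9·0.3288 = 282.4 lb (target 282.4 lb)
Consistency of the glass mass: total charge less LOI = 500.0 lb (oxide target masses add up to 500.0 lb; with the basis standing at 500.0 lb — differing by rounding only).
Summing the batch: Σ batch = 548.5 lb; LOI loss = Σ batch·LOI = 48.45 lb; the yield ratio, glass ÷ batch: 91.17%.

Batch per 500.0 lb vitreous product:
  talc: 18.14 lb
  TiO2: 41.10 lb
  SrCO3: 50.42 lb
  silica sand: 235.1 lb
  ZrSiO4: 112.9 lb
  aluminium hydroxide: 90.81 lb
Total batch = 548.5 lb; LOI loss = 48.45 lb; yield = 91.17%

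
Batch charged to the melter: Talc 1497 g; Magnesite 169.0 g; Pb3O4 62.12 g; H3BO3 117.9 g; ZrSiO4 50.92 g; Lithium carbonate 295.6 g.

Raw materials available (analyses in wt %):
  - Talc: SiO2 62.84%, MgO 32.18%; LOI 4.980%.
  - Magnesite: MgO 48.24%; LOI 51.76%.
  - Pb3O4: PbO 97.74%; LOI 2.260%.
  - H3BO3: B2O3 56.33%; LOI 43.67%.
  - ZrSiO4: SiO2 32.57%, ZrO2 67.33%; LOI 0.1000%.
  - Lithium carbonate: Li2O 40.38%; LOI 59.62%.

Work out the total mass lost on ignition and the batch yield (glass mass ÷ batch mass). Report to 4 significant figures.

LOI loss = 391.2 g; glass = 1801 g; yield = 82.16%

Exact precision is carried at all times. Intermediates are shown rounded off to 4 significant digits on the page — a single rounding yields each reported value. Derived quantities are recomputed from the weighed amounts for 1801 g of glass at exact precision (yield, totals, the six compositions, net glass mass, LOI), as quoted within question or answer.
Ignition loss by material:
  Talc: 1497 × 0.04980 = 74.55 g
  Magnesite: 169.0 × 0.5176 = 87.47 g
  Pb3O4: 62.12 × 0.02260 = 1.404 g
  H3BO3: 117.9 × 0.4367 = 51.49 g
  ZrSiO4: 50.92 × 0.001000 = 0.05092 g
  Lithium carbonate: 295.6 × 0.5962 = 176.2 g
Total LOI = 391.2 g
Glass = batch − LOI = 2193 − 391.2 = 1801 g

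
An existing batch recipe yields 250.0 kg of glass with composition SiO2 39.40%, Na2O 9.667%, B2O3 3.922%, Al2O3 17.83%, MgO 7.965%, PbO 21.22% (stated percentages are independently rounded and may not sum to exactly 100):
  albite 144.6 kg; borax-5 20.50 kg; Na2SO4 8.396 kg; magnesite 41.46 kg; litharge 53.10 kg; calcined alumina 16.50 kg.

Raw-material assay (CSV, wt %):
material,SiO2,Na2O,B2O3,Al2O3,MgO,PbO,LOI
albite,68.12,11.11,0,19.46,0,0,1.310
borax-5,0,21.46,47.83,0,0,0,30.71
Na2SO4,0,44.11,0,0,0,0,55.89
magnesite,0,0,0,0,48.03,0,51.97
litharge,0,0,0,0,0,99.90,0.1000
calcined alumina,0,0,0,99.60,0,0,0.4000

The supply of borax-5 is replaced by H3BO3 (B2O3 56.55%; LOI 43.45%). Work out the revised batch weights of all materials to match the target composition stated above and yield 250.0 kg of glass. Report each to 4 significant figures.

Revised batch per 250.0 kg glass:
  albite: 144.6 kg
  H3BO3: 17.34 kg
  Na2SO4: 18.37 kg
  magnesite: 41.46 kg
  litharge: 53.10 kg
  calcined alumina: 16.50 kg
Total batch = 291.4 kg; LOI loss = 41.36 kg

Intermediates are displayed (rounded to 4 significant digits) when written out. Exact precision is maintained throughout; every reported value takes exactly one rounding; all derived quantities (the yield, glass mass, the six compositions, the totals, ignition loss) are carried at exact precision from the batch weights on 250.0 kg of glass as written in either problem or answer.
Target oxide masses per 250.0 kg glass:
  SiO2: 39.40% × 250.0 = 98.50 kg
  Na2O: 9.667% × 250.0 = 24.17 kg
  B2O3: 3.922% × 250.0 = 9.805 kg
  Al2O3: 17.83% × 250.0 = 44.58 kg
  MgO: 7.965% × 250.0 = 19.91 kg
  PbO: 21.22% × 250.0 = 53.05 kg
Balance tally, oxide-wise, per the reported batch figures, versus the basis set out (every target is met by its sum given rounding of the digits):
  SiO2: 144.6·0.6812 = 98.50 kg (target 98.50 kg)
  Na2O: 144.6·0.1111 + 18.37·0.4411 = 24.17 kg (target 24.17 kg)
  B2O3: 17.34·0.5655 = 9.806 kg (target 9.805 kg)
  Al2O3: 144.6·0.1946 + 16.50·0.9960 = 44.57 kg (target 44.58 kg)
  MgO: 41.46·0.4803 = 19.91 kg (target 19.91 kg)
  PbO: 53.10·0.9990 = 53.05 kg (target 53.05 kg)
Consistency of the glass mass: total charge less LOI = 250.0 kg (targets for the oxides total 250.0 kg; basis as stated: 250.0 kg — differing by rounding only).
Batch grand total — Σ batch = 291.4 kg; Σ batch·LOI gives LOI loss = 41.36 kg; as yield: glass ÷ batch → 85.80%.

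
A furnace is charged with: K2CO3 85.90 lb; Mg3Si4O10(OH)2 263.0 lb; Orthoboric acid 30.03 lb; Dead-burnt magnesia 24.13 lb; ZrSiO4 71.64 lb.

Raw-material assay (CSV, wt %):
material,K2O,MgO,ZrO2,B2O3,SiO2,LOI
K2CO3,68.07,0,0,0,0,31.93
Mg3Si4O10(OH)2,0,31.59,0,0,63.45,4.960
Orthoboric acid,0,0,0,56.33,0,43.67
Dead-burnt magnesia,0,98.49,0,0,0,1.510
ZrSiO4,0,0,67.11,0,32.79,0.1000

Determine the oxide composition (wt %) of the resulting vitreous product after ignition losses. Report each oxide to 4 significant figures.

Values along the way appear, rounded to four significant digits, in the working — all arithmetic maintains exact precision through every step; every reported value takes a single rounding; all derived quantities are computed at exact precision (the yield, ignition loss, glass mass, totals, the five compositions) from the weighed amounts per 420.7 lb of glass as given in question or answer.
Oxide-by-oxide delivered mass:
  K2O: 85.90·0.6807 = 58.47 lb
  MgO: 263.0·0.3159 + 24.13·0.9849 = 106.8 lb
  ZrO2: 71.64·0.6711 = 48.08 lb
  B2O3: 30.03·0.5633 = 16.92 lb
  SiO2: 263.0·0.6345 + 71.64·0.3279 = 190.4 lb
LOI: 85.90·0.3193 + 263.0·0.04960 + 30.03·0.4367 + 24.13·0.01510 + 71.64·0.001000 = 54.02 lb
The glass mass, total less LOI, = 474.7 − 54.02 = 420.7 lb (= Σ oxide masses)
each oxide over glass, ×100, is wt %

Glass mass = 420.7 lb (batch 474.7 − LOI 54.02).
Composition: K2O 13.90%, MgO 25.40%, ZrO2 11.43%, B2O3 4.021%, SiO2 45.25%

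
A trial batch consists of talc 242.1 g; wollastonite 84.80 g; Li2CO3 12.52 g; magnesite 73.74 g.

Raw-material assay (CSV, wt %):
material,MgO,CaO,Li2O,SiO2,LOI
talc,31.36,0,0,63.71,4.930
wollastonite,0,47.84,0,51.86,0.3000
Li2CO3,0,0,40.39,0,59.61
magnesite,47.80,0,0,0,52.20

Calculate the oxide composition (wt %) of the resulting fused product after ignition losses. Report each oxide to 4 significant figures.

Glass mass = 355.0 g (batch 413.2 − LOI 58.15).
Composition: MgO 31.31%, CaO 11.43%, Li2O 1.424%, SiO2 55.83%

In-progress results are displayed (rounded to four significant digits) across the worked steps — all internal work runs at exact precision end to end; each reported figure undergoes a single rounding. Derived quantities (the totals, the four compositions, the yield, ignition loss, net glass mass) are carried starting from the weights on 355.0 g of glass at full precision exactly as printed in question or answer.
What the batch supplies per oxide:
  MgO: 242.1·0.3136 + 73.74·0.4780 = 111.2 g
  CaO: 84.80·0.4784 = 40.57 g
  Li2O: 12.52·0.4039 = 5.057 g
  SiO2: 242.1·0.6371 + 84.80·0.5186 = 198.2 g
LOI: 242.1·0.04930 + 84.80·0.003000 + 12.52·0.5961 + 73.74·0.5220 = 58.15 g
Glass = total batch minus LOI = 413.2 − 58.15 = 355.0 g (consistent with Σ oxide mass)
each wt % is 100 × oxide ÷ glass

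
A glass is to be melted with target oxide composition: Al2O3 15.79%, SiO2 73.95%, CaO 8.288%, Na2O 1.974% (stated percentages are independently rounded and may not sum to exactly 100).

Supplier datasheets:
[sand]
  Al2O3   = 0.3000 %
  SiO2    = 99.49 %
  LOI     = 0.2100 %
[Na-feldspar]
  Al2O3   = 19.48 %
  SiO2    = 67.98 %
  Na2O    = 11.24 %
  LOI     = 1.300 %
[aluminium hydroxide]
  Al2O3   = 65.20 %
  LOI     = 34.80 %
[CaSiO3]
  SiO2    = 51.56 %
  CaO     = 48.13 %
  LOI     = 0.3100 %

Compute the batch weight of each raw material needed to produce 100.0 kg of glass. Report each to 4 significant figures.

Values along the way are printed, rounded to four significant digits, in the printout — the whole derivation holds full precision at all times. Each reported result includes exactly one rounding. All derived quantities are computed in full precision (LOI, the totals, four oxide percentages, the yield, net glass mass) from the weighed amounts per 100.0 kg of glass precisely as stated by the question or the answer.
Per-oxide target masses for 100.0 kg glass:
  Al2O3: 15.79% × 100.0 = 15.79 kg
  SiO2: 73.95% × 100.0 = 73.95 kg
  CaO: 8.288% × 100.0 = 8.288 kg
  Na2O: 1.974% × 100.0 = 1.974 kg
Per-oxide balance check applying the batch weights above, against the basis in use (oxide sums agree with the targets modulo rounding of the values):
  Al2O3: 53.40·0.003000 + 17.56·0.1948 + 18.72·0.6520 = 15.79 kg (target 15.79 kg)
  SiO2: 53.40·0.9949 + 17.56·0.6798 + 17.22·0.5156 = 73.94 kg (target 73.95 kg)
  CaO: 17.22·0.4813 = 8.288 kg (target 8.288 kg)
  Na2O: 17.56·0.1124 = 1.974 kg (target 1.974 kg)
Glass mass check: total charge less LOI = 99.99 kg (summing oxide targets gives 100.0 kg; versus the stated basis of 100.0 kg — rounding explains the deltas).
Adding the batch up: Σ batch = 106.9 kg; LOI removed, Σ of batch·LOI: 6.908 kg; the yield ratio, glass ÷ batch: 93.54%.

Batch per 100.0 kg glass:
  sand: 53.40 kg
  Na-feldspar: 17.56 kg
  aluminium hydroxide: 18.72 kg
  CaSiO3: 17.22 kg
Total batch = 106.9 kg; LOI loss = 6.908 kg; yield = 93.54%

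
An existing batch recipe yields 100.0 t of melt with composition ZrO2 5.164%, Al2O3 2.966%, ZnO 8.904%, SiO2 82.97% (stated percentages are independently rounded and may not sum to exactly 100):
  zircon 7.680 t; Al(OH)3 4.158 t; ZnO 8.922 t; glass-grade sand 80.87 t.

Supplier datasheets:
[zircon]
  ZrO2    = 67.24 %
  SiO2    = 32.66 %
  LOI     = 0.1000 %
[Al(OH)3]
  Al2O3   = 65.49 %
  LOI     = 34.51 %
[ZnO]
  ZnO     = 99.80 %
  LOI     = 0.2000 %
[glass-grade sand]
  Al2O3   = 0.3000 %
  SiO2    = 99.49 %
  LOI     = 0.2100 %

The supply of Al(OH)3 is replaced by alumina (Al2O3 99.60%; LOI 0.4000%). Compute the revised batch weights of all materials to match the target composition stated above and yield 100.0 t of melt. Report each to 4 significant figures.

Revised batch per 100.0 t melt:
  zircon: 7.680 t
  alumina: 2.734 t
  ZnO: 8.922 t
  glass-grade sand: 80.87 t
Total batch = 100.2 t; LOI loss = 0.2063 t

Values along the way are shown with 4-significant-figure rounding at each printed step. All arithmetic carries full precision at every stage — every reported number takes a single rounding. Derived quantities, which include net glass mass, LOI, four oxide percentages, the totals, yield, are carried in full float precision, as given in the problem or answer text, from the batch weights at 100.0 t of glass.
The oxide mass targets at 100.0 t melt:
  ZrO2: 5.164% × 100.0 = 5.164 t
  Al2O3: 2.966% × 100.0 = 2.966 t
  ZnO: 8.904% × 100.0 = 8.904 t
  SiO2: 82.97% × 100.0 = 82.97 t
Balance tally, oxide-wise, with the batch weights as given, for the quoted basis mass (sum by sum, the targets are met inside rounding margins):
  ZrO2: 7.680·0.6724 = 5.164 t (target 5.164 t)
  Al2O3: 2.734·0.9960 + 80.87·0.003000 = 2.966 t (target 2.966 t)
  ZnO: 8.922·0.9980 = 8.904 t (target 8.904 t)
  SiO2: 7.680·0.3266 + 80.87·0.9949 = 82.97 t (target 82.97 t)
Glass-mass bookkeeping: net batch after ignition = 100.0 t (targets for the oxides total 100.0 t; basis as stated: 100.0 t — gaps are rounding artifacts).
Summing the batch: Σ batch = 100.2 t; loss to ignition Σ batch·LOI = 0.2063 t; yield, glass over the total, = 99.79%.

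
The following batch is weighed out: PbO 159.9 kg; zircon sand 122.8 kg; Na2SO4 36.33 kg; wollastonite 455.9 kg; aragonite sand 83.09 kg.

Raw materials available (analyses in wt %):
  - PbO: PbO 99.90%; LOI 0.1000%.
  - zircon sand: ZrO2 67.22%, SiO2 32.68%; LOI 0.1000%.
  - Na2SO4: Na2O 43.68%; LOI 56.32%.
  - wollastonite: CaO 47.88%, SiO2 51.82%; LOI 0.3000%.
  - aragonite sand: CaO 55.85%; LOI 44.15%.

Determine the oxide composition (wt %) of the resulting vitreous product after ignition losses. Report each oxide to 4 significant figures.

Glass mass = 799.2 kg (batch 858.0 − LOI 58.80).
Composition: Na2O 1.986%, CaO 33.12%, ZrO2 10.33%, SiO2 34.58%, PbO 19.99%

The intermediate values appear rounded to 4 significant figures on the page; all internal work runs at full float precision end to end; exactly one rounding lands on each reported value — all derived quantities, including totals, LOI, the yield, five oxide percentages, glass mass, are rebuilt starting from the weights per 799.2 kg of glass in full precision as quoted within the question or the answer.
Oxide-by-oxide delivered mass:
  Na2O: 36.33·0.4368 = 15.87 kg
  CaO: 455.9·0.4788 + 83.09·0.5585 = 264.7 kg
  ZrO2: 122.8·0.6722 = 82.55 kg
  SiO2: 122.8·0.3268 + 455.9·0.5182 = 276.4 kg
  PbO: 159.9·0.9990 = 159.7 kg
LOI: 159.9·0.001000 + 122.8·0.001000 + 36.33·0.5632 + 455.9·0.003000 + 83.09·0.4415 = 58.80 kg
Resulting glass, batch − LOI: 858.0 − 58.80 = 799.2 kg (equal to the oxide-mass sum)
percent by weight: oxide/glass ×100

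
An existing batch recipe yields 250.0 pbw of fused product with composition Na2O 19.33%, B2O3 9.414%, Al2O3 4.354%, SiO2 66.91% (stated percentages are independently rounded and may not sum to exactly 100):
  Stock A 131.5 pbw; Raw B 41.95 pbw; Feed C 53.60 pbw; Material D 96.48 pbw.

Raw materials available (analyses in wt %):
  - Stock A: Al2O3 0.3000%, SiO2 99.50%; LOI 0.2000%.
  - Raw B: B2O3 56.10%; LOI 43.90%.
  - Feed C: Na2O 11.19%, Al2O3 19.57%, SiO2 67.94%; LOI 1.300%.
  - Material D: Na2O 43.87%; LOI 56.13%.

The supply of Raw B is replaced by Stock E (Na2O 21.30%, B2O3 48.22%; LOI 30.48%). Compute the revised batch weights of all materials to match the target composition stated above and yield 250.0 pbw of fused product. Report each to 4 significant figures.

Revised batch per 250.0 pbw fused product:
  Stock A: 131.5 pbw
  Stock E: 48.81 pbw
  Feed C: 53.60 pbw
  Material D: 72.78 pbw
Total batch = 306.7 pbw; LOI loss = 56.69 pbw

In-progress results are displayed with 4-significant-digit rounding as written — all arithmetic keeps full precision all the way through — every reported result is rounded only once. Derived quantities (LOI, the totals, the four compositions, the yield, net glass mass) are carried using the weight values per 250.0 pbw of glass at exact precision precisely as stated by the problem or answer text.
Oxide-by-oxide targets in 250.0 pbw fused product:
  Na2O: 19.33% × 250.0 = 48.32 pbw
  B2O3: 9.414% × 250.0 = 23.54 pbw
  Al2O3: 4.354% × 250.0 = 10.88 pbw
  SiO2: 66.91% × 250.0 = 167.3 pbw
Balance tally, oxide-wise, from the weights as reported, versus the basis set out (oxide sums agree with the targets within answer rounding):
  Na2O: 48.81·0.2130 + 53.60·0.1119 + 72.78·0.4387 = 48.32 pbw (target 48.32 pbw)
  B2O3: 48.81·0.4822 = 23.54 pbw (target 23.54 pbw)
  Al2O3: 131.5·0.003000 + 53.60·0.1957 = 10.88 pbw (target 10.88 pbw)
  SiO2: 131.5·0.9950 + 53.60·0.6794 = 167.3 pbw (target 167.3 pbw)
Glass-mass bookkeeping: batch Σ − ignition loss = 250.0 pbw (the Σ of target masses is 250.0 pbw; against the stated basis, 250.0 pbw — any gap is answer rounding).
Summing the batch: Σ batch = 306.7 pbw; Σ batch·LOI gives LOI loss = 56.69 pbw; yield, glass over the total, = 81.52%.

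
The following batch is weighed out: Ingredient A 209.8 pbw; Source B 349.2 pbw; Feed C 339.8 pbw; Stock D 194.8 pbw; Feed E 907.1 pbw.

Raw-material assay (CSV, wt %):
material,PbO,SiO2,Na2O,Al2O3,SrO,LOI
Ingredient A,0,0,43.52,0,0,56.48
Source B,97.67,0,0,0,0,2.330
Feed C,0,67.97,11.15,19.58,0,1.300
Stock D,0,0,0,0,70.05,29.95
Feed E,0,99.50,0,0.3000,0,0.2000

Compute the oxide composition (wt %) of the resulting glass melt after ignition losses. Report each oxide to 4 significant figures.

Working values are printed rounded off to 4 significant digits at each printed step; all internal work carries exact precision throughout — every reported result takes a single rounding. The derived quantities (totals, five oxide percentages, glass mass, ignition loss, yield) are recomputed from the weighed amounts on 1809 pbw of glass at full precision as set out in question or answer.
What the batch supplies per oxide:
  PbO: 349.2·0.9767 = 341.1 pbw
  SiO2: 339.8·0.6797 + 907.1·0.9950 = 1134 pbw
  Na2O: 209.8·0.4352 + 339.8·0.1115 = 129.2 pbw
  Al2O3: 339.8·0.1958 + 907.1·0.003000 = 69.25 pbw
  SrO: 194.8·0.7005 = 136.5 pbw
LOI: 209.8·0.5648 + 349.2·0.02330 + 339.8·0.01300 + 194.8·0.2995 + 907.1·0.002000 = 191.2 pbw
Resulting glass, batch − LOI: 2001 − 191.2 = 1809 pbw (consistent with Σ oxide mass)
wt % = oxide mass / glass mass × 100

Glass mass = 1809 pbw (batch 2001 − LOI 191.2).
Composition: PbO 18.85%, SiO2 62.64%, Na2O 7.140%, Al2O3 3.827%, SrO 7.541%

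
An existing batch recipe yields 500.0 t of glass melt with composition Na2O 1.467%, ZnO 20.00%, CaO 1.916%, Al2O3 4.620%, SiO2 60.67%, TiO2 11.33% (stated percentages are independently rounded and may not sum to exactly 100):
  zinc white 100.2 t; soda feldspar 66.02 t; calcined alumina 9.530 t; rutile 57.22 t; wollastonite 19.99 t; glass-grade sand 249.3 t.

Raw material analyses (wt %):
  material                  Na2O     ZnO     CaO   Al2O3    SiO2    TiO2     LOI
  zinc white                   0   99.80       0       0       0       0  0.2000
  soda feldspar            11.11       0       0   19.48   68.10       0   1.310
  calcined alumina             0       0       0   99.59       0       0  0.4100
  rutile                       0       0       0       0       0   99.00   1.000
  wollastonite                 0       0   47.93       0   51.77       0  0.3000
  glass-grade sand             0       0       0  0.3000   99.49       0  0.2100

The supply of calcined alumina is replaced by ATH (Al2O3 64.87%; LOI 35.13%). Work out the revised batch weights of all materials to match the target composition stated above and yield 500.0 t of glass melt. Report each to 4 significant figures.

Revised batch per 500.0 t glass melt:
  zinc white: 100.2 t
  soda feldspar: 66.02 t
  ATH: 14.63 t
  rutile: 57.22 t
  wollastonite: 19.99 t
  glass-grade sand: 249.3 t
Total batch = 507.4 t; LOI loss = 7.360 t

Rounding to 4 significant figures extends to every mid-chain value as shown — each numeric step maintains full float precision end to end — a single rounding finalizes every reported number. The derived quantities (totals, the yield, LOI, net glass mass, six oxide percentages) are computed from the weighed amounts on 500.0 t of glass in full float precision, exactly as printed in question or answer.
The oxide mass targets at 500.0 t glass melt:
  Na2O: 1.467% × 500.0 = 7.335 t
  ZnO: 20.00% × 500.0 = 100.0 t
  CaO: 1.916% × 500.0 = 9.580 t
  Al2O3: 4.620% × 500.0 = 23.10 t
  SiO2: 60.67% × 500.0 = 303.4 t
  TiO2: 11.33% × 500.0 = 56.65 t
Per-oxide balance check given the weights on record, at the basis given (delivered sums recover each target modulo rounding of the values):
  Na2O: 66.02·0.1111 = 7.335 t (target 7.335 t)
  ZnO: 100.2·0.9980 = 100.0 t (target 100.0 t)
  CaO: 19.99·0.4793 = 9.581 t (target 9.580 t)
  Al2O3: 66.02·0.1948 + 14.63·0.6487 + 249.3·0.003000 = 23.10 t (target 23.10 t)
  SiO2: 66.02·0.6810 + 19.99·0.5177 + 249.3·0.9949 = 303.3 t (target 303.4 t)
  TiO2: 57.22·0.9900 = 56.65 t (target 56.65 t)
The glass-mass cross-check: Σ batch − LOI loss = 500.0 t (summing oxide targets gives 500.0 t; with the basis standing at 500.0 t — any gap is answer rounding).
Batch grand total — Σ batch = 507.4 t; ignition loss, Σ(batch × LOI) = 7.360 t; yield: glass divided by total = 98.55%.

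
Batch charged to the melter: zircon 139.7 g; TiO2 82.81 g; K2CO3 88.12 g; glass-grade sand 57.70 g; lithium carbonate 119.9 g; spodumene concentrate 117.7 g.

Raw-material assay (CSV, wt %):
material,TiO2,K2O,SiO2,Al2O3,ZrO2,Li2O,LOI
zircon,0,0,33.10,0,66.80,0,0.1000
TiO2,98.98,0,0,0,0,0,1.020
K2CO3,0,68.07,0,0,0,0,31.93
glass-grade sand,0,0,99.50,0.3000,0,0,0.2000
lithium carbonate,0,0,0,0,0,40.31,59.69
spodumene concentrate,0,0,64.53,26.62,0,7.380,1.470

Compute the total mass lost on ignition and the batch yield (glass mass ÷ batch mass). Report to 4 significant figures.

Intermediates are displayed, with 4-significant-digit rounding, as written — all arithmetic keeps full precision from start to finish — each reported result is rounded just once. The derived quantities (ignition loss, the yield, the totals, six oxide percentages, net glass mass) are carried in full precision using the weight values per 503.4 g of glass as set out in the problem or the answer.
Material-by-material LOI:
  zircon: 139.7 × 0.001000 = 0.1397 g
  TiO2: 82.81 × 0.01020 = 0.8447 g
  K2CO3: 88.12 × 0.3193 = 28.14 g
  glass-grade sand: 57.70 × 0.002000 = 0.1154 g
  lithium carbonate: 119.9 × 0.5969 = 71.57 g
  spodumene concentrate: 117.7 × 0.01470 = 1.730 g
Total LOI = 102.5 g
Glass = batch − LOI = 605.9 − 102.5 = 503.4 g

LOI loss = 102.5 g; glass = 503.4 g; yield = 83.08%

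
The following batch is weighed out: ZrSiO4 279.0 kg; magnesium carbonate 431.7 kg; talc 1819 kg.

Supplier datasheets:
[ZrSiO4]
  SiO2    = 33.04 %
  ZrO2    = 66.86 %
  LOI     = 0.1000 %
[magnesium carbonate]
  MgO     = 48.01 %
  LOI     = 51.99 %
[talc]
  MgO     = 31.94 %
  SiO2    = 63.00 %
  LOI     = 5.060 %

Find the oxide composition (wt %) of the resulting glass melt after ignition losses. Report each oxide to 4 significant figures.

Every computation keeps full precision from first step to last — in-progress results are displayed rounded to four significant digits within the worked lines — each reported value is rounded just once; all derived quantities are computed using the weight values per 2213 kg of glass in exact precision (glass mass, totals, the three compositions, yield, ignition loss) precisely as stated by problem or answer.
What the batch supplies per oxide:
  MgO: 431.7·0.4801 + 1819·0.3194 = 788.2 kg
  SiO2: 279.0·0.3304 + 1819·0.6300 = 1238 kg
  ZrO2: 279.0·0.6686 = 186.5 kg
LOI: 279.0·0.001000 + 431.7·0.5199 + 1819·0.05060 = 316.8 kg
Resulting glass, batch − LOI: 2530 − 316.8 = 2213 kg (consistent with Σ oxide mass)
wt %: oxide over glass, times 100

Glass mass = 2213 kg (batch 2530 − LOI 316.8).
Composition: MgO 35.62%, SiO2 55.95%, ZrO2 8.429%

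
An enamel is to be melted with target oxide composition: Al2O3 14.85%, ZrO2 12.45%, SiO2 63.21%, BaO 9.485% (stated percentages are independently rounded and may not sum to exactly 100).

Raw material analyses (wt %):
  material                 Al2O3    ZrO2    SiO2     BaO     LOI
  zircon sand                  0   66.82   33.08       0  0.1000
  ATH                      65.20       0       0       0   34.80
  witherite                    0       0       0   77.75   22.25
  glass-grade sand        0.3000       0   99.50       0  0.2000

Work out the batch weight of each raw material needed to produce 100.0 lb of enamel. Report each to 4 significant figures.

Each numeric step maintains full float precision all the way through. Working values are displayed rounded to 4 significant digits as written. A single rounding yields every reported value — all derived quantities (totals, ignition loss, the yield, the four compositions, glass mass) are recomputed in full float precision using the weight values per 100.0 lb of glass as they appear in problem or answer.
The oxide mass targets at 100.0 lb enamel:
  Al2O3: 14.85% × 100.0 = 14.85 lb
  ZrO2: 12.45% × 100.0 = 12.45 lb
  SiO2: 63.21% × 100.0 = 63.21 lb
  BaO: 9.485% × 100.0 = 9.485 lb
Mass-balance tally per oxide applying the batch weights above, versus the basis set out (each sum matches its target mass inside rounding margins):
  Al2O3: 22.51·0.6520 + 57.33·0.003000 = 14.85 lb (target 14.85 lb)
  ZrO2: 18.63·0.6682 = 12.45 lb (target 12.45 lb)
  SiO2: 18.63·0.3308 + 57.33·0.9950 = 63.21 lb (target 63.21 lb)
  BaO: 12.20·0.7775 = 9.485 lb (target 9.485 lb)
Glass mass check: Σ batch − LOI loss = 99.99 lb (targets for the oxides total 99.99 lb; versus the stated basis of 100.0 lb — deltas are rounding alone).
Whole-batch sum: Σ batch = 110.7 lb; LOI removed, Σ of batch·LOI: 10.68 lb; yield, glass over the total, = 90.35%.

Batch per 100.0 lb enamel:
  zircon sand: 18.63 lb
  ATH: 22.51 lb
  witherite: 12.20 lb
  glass-grade sand: 57.33 lb
Total batch = 110.7 lb; LOI loss = 10.68 lb; yield = 90.35%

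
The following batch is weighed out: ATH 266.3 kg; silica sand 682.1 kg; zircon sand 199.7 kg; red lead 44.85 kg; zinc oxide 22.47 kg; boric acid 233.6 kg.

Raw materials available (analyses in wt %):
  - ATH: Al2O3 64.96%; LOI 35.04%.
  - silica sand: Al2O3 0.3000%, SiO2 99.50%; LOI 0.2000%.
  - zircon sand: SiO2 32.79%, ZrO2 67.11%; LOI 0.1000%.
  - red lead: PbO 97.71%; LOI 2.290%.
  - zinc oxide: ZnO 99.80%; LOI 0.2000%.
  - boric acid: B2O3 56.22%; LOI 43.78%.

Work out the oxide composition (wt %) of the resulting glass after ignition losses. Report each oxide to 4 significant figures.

All arithmetic keeps exact precision at all times; working values appear, with 4-significant-figure rounding, in the printout; each reported number is rounded once only — derived quantities are re-derived at full float precision (the yield, LOI, the six compositions, net glass mass, the totals) starting from the weights on 1251 kg of glass as quoted within the problem or answer text.
What the batch supplies per oxide:
  Al2O3: 266.3·0.6496 + 682.1·0.003000 = 175.0 kg
  PbO: 44.85·0.9771 = 43.82 kg
  SiO2: 682.1·0.9950 + 199.7·0.3279 = 744.2 kg
  ZnO: 22.47·0.9980 = 22.43 kg
  B2O3: 233.6·0.5622 = 131.3 kg
  ZrO2: 199.7·0.6711 = 134.0 kg
LOI: 266.3·0.3504 + 682.1·0.002000 + 199.7·0.001000 + 44.85·0.02290 + 22.47·0.002000 + 233.6·0.4378 = 198.2 kg
Resulting glass, batch − LOI: 1449 − 198.2 = 1251 kg (the oxide masses sum to this)
percent share: oxide ÷ glass, ×100

Glass mass = 1251 kg (batch 1449 − LOI 198.2).
Composition: Al2O3 13.99%, PbO 3.504%, SiO2 59.50%, ZnO 1.793%, B2O3 10.50%, ZrO2 10.71%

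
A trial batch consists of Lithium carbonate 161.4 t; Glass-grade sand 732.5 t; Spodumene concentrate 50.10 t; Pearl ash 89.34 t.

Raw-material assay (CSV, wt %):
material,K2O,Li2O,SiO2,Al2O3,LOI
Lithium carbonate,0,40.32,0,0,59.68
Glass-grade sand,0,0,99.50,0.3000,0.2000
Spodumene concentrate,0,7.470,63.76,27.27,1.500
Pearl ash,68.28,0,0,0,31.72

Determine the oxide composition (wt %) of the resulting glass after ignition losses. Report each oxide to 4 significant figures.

The working math keeps full float precision in all steps; intermediates appear, with 4-significant-figure rounding, alongside each step — every reported number is rounded only once. All derived quantities, including net glass mass, four oxide percentages, the totals, ignition loss, the yield, are rebuilt starting from the weights per 906.5 t of glass at full float precision precisely as stated by the question or the answer.
Mass of each oxide from the mix:
  K2O: 89.34·0.6828 = 61.00 t
  Li2O: 161.4·0.4032 + 50.10·0.07470 = 68.82 t
  SiO2: 732.5·0.9950 + 50.10·0.6376 = 760.8 t
  Al2O3: 732.5·0.003000 + 50.10·0.2727 = 15.86 t
LOI: 161.4·0.5968 + 732.5·0.002000 + 50.10·0.01500 + 89.34·0.3172 = 126.9 t
Glass = total batch minus LOI = 1033 − 126.9 = 906.5 t (the oxide masses sum to this)
oxide / glass × 100 gives the wt %

Glass mass = 906.5 t (batch 1033 − LOI 126.9).
Composition: K2O 6.730%, Li2O 7.592%, SiO2 83.93%, Al2O3 1.750%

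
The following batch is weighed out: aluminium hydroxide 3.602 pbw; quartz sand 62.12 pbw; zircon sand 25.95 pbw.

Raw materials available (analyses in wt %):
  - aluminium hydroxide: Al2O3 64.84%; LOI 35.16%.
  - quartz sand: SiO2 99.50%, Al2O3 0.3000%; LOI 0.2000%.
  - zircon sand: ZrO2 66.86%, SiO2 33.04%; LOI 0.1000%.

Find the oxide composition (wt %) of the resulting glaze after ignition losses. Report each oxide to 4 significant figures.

Glass mass = 90.26 pbw (batch 91.67 − LOI 1.417).
Composition: ZrO2 19.22%, SiO2 77.98%, Al2O3 2.794%

Every computation holds exact precision throughout. In-progress results are shown (rounded to four significant digits) within the worked lines. Each reported result is rounded exactly once. All derived quantities are rebuilt starting from the weights for 90.26 pbw of glass at full precision (three oxide percentages, the yield, glass mass, ignition loss, totals), as written in either problem or answer.
What the batch supplies per oxide:
  ZrO2: 25.95·0.6686 = 17.35 pbw
  SiO2: 62.12·0.9950 + 25.95·0.3304 = 70.38 pbw
  Al2O3: 3.602·0.6484 + 62.12·0.003000 = 2.522 pbw
LOI: 3.602·0.3516 + 62.12·0.002000 + 25.95·0.001000 = 1.417 pbw
batch − LOI leaves glass = 91.67 − 1.417 = 90.26 pbw (= Σ oxide masses)
percent by weight: oxide/glass ×100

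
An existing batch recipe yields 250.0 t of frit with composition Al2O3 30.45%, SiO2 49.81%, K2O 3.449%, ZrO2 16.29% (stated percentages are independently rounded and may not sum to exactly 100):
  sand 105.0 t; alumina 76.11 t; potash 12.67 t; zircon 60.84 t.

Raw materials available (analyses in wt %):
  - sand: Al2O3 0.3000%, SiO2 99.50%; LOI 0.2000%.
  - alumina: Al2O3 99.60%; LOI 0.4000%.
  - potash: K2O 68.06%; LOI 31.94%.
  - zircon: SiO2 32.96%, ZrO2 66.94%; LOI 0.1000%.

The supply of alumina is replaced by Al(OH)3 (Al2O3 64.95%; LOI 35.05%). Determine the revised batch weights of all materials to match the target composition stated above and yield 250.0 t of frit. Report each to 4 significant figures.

The whole derivation maintains full float precision end to end. The intermediate values are printed with 4-significant-digit rounding on the page. Each reported value is rounded just once. Derived quantities, which include yield, the four compositions, the totals, LOI, net glass mass, are rebuilt in full float precision, as quoted within the problem or the answer, from the weighed amounts for 250.0 t of glass.
Target masses of each oxide per 250.0 t frit:
  Al2O3: 30.45% × 250.0 = 76.12 t
  SiO2: 49.81% × 250.0 = 124.5 t
  K2O: 3.449% × 250.0 = 8.622 t
  ZrO2: 16.29% × 250.0 = 40.72 t
A balance pass over the oxides, working from each reported weight, per the basis as stated (sum by sum, the targets are met up to rounding of the answer):
  Al2O3: 105.0·0.003000 + 116.7·0.6495 = 76.11 t (target 76.12 t)
  SiO2: 105.0·0.9950 + 60.84·0.3296 = 124.5 t (target 124.5 t)
  K2O: 12.67·0.6806 = 8.623 t (target 8.622 t)
  ZrO2: 60.84·0.6694 = 40.73 t (target 40.72 t)
Mass balance on the glass: total batch − LOI = 250.0 t (per-oxide target masses sum to 250.0 t; versus the stated basis of 250.0 t — gaps are rounding artifacts).
Adding the batch up: Σ batch = 295.2 t; LOI removed, Σ of batch·LOI: 45.22 t; yield: glass divided by total = 84.68%.

Revised batch per 250.0 t frit:
  sand: 105.0 t
  Al(OH)3: 116.7 t
  potash: 12.67 t
  zircon: 60.84 t
Total batch = 295.2 t; LOI loss = 45.22 t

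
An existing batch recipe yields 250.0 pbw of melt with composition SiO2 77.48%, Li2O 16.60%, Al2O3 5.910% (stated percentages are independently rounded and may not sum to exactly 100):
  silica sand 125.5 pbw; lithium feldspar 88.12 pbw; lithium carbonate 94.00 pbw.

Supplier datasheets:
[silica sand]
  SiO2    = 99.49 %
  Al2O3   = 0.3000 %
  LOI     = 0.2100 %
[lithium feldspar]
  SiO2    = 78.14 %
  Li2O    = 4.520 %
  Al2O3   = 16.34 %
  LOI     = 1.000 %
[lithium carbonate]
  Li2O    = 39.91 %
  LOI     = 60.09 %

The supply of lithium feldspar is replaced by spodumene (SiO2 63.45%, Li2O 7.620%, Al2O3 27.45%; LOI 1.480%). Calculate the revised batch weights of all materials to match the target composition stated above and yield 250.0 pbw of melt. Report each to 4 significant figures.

Each numeric step carries full float precision through the solve; intermediates are shown rounded off to 4 significant figures in the printout — every reported value includes exactly one rounding. The derived quantities (the totals, ignition loss, the yield, the three compositions, net glass mass) are recomputed using the weight values on 250.0 pbw of glass at full precision exactly as printed in problem or answer.
The oxide mass targets at 250.0 pbw melt:
  SiO2: 77.48% × 250.0 = 193.7 pbw
  Li2O: 16.60% × 250.0 = 41.50 pbw
  Al2O3: 5.910% × 250.0 = 14.78 pbw
A balance pass over the oxides, using the reported weights, for the quoted basis mass (each sum matches its target mass within answer rounding):
  SiO2: 161.5·0.9949 + 52.06·0.6345 = 193.7 pbw (target 193.7 pbw)
  Li2O: 52.06·0.07620 + 94.04·0.3991 = 41.50 pbw (target 41.50 pbw)
  Al2O3: 161.5·0.003000 + 52.06·0.2745 = 14.77 pbw (target 14.78 pbw)
Glass-mass closure: total charge less LOI = 250.0 pbw (oxide target masses add up to 250.0 pbw; stated basis 250.0 pbw — rounding explains the deltas).
Adding the batch up: Σ batch = 307.6 pbw; the LOI term Σ batch·LOI equals 57.62 pbw; yield, glass over the total, = 81.27%.

Revised batch per 250.0 pbw melt:
  silica sand: 161.5 pbw
  spodumene: 52.06 pbw
  lithium carbonate: 94.04 pbw
Total batch = 307.6 pbw; LOI loss = 57.62 pbw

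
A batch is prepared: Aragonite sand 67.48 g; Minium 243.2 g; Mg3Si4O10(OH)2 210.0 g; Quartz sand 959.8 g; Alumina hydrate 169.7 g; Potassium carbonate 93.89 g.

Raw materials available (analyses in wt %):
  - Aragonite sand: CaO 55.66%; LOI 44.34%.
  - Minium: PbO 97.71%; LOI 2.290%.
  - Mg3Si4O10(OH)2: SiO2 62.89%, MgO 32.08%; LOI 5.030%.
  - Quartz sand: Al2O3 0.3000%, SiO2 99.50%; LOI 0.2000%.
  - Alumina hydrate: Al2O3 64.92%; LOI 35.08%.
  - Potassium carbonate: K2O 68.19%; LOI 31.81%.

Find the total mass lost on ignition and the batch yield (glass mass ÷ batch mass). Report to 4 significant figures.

LOI loss = 137.4 g; glass = 1607 g; yield = 92.12%

In-progress results appear (rounded to four significant figures) alongside each step — the working math runs at full float precision in all steps. Each reported result takes just one rounding. Derived quantities, which include yield, glass mass, totals, six oxide percentages, ignition loss, are re-derived in exact precision, as written in problem or answer, using the weight values per 1607 g of glass.
Per-material ignition loss:
  Aragonite sand: 67.48 × 0.4434 = 29.92 g
  Minium: 243.2 × 0.02290 = 5.569 g
  Mg3Si4O10(OH)2: 210.0 × 0.05030 = 10.56 g
  Quartz sand: 959.8 × 0.002000 = 1.920 g
  Alumina hydrate: 169.7 × 0.3508 = 59.53 g
  Potassium carbonate: 93.89 × 0.3181 = 29.87 g
Total LOI = 137.4 g
Glass = batch − LOI = 1744 − 137.4 = 1607 g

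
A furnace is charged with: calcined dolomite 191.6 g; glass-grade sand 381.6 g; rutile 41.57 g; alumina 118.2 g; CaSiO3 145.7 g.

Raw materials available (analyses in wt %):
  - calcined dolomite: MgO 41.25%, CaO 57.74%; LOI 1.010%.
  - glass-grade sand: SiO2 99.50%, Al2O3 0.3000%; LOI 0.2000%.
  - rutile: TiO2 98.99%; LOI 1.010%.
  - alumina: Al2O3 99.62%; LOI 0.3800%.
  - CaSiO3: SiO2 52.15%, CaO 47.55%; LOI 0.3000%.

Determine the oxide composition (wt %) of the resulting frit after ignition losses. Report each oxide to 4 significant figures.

The whole derivation maintains full precision through the solve; intermediates are shown (rounded to 4 significant digits) as written; every reported figure is rounded just once. All derived quantities are re-derived at full precision (yield, the totals, net glass mass, five oxide percentages, LOI) from the batch weights for 874.7 g of glass, exactly as printed in question or answer.
Delivered oxide masses:
  SiO2: 381.6·0.9950 + 145.7·0.5215 = 455.7 g
  MgO: 191.6·0.4125 = 79.03 g
  Al2O3: 381.6·0.003000 + 118.2·0.9962 = 118.9 g
  TiO2: 41.57·0.9899 = 41.15 g
  CaO: 191.6·0.5774 + 145.7·0.4755 = 179.9 g
LOI: 191.6·0.01010 + 381.6·0.002000 + 41.57·0.01010 + 118.2·0.003800 + 145.7·0.003000 = 4.004 g
batch − LOI leaves glass = 878.7 − 4.004 = 874.7 g (= Σ oxide masses)
wt % = oxide mass / glass mass × 100

Glass mass = 874.7 g (batch 878.7 − LOI 4.004).
Composition: SiO2 52.10%, MgO 9.036%, Al2O3 13.59%, TiO2 4.705%, CaO 20.57%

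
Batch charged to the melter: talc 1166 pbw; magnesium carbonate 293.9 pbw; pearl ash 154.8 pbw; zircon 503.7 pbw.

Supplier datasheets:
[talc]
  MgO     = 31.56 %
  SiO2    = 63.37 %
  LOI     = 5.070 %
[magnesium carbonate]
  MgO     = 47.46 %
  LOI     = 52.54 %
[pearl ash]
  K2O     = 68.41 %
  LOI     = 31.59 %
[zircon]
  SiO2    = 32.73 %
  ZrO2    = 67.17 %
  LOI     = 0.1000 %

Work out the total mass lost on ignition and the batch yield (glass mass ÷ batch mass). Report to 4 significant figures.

LOI loss = 262.9 pbw; glass = 1855 pbw; yield = 87.59%

Each numeric step carries full float precision at each step — in-progress results appear (rounded to 4 significant digits) on the page. Each reported value sees exactly one rounding; the derived quantities are re-derived at full precision (the yield, ignition loss, the four compositions, glass mass, totals) from the weighed amounts on 1855 pbw of glass, precisely as stated by question or answer.
Loss on ignition, line by line:
  talc: 1166 × 0.05070 = 59.12 pbw
  magnesium carbonate: 293.9 × 0.5254 = 154.4 pbw
  pearl ash: 154.8 × 0.3159 = 48.90 pbw
  zircon: 503.7 × 0.001000 = 0.5037 pbw
Total LOI = 262.9 pbw
Glass = batch − LOI = 2118 − 262.9 = 1855 pbw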